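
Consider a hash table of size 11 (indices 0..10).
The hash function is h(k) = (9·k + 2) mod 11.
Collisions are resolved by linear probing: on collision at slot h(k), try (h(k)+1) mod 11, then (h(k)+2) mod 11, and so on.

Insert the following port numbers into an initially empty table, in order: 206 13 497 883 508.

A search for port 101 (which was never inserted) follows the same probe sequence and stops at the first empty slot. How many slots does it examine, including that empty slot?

4

206: h=8 → slot 8
13: h=9 → slot 9
497: h=9, probe 9,10 → slot 10
883: h=7 → slot 7
508: h=9, probe 9,10,0 → slot 0
Table: [508, -, -, -, -, -, -, 883, 206, 13, 497]
Lookup 101: h=9, probe 9,10,0,1 → slot 1 empty, not found.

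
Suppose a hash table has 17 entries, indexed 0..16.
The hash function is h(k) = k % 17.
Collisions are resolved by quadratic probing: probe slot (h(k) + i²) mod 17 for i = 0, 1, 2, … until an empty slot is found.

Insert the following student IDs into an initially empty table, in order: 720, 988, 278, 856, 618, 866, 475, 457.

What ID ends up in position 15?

618

Insert 720: h=6, slot 6 empty → index 6.
Insert 988: h=2, slot 2 empty → index 2.
Insert 278: h=6, slot 6 occupied → index 7.
Insert 856: h=6, slots 6,7 occupied → index 10.
Insert 618: h=6, slots 6,7,10 occupied → index 15.
Insert 866: h=16, slot 16 empty → index 16.
Insert 475: h=16, slot 16 occupied → index 0.
Insert 457: h=15, slots 15,16,2,7 occupied → index 14.
Table: [475, ∅, 988, ∅, ∅, ∅, 720, 278, ∅, ∅, 856, ∅, ∅, ∅, 457, 618, 866]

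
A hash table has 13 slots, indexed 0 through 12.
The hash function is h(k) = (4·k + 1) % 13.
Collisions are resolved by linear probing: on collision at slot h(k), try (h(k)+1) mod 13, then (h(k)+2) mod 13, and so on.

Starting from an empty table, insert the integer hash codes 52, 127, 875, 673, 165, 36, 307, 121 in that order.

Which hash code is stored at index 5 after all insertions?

36

52: h=1 => slot 1
127: h=2 => slot 2
875: h=4 => slot 4
673: h=2, probe 2,3 => slot 3
165: h=11 => slot 11
36: h=2, probe 2,3,4,5 => slot 5
307: h=7 => slot 7
121: h=4, probe 4,5,6 => slot 6
Table: [-, 52, 127, 673, 875, 36, 121, 307, -, -, -, 165, -]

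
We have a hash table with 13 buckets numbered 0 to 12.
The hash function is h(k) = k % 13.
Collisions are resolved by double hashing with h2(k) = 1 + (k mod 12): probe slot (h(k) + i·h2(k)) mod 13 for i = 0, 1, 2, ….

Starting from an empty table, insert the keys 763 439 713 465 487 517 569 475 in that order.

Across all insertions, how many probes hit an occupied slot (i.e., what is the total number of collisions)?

4

Insert 763: h=9, slot 9 empty → index 9.
Insert 439: h=10, slot 10 empty → index 10.
Insert 713: h=11, slot 11 empty → index 11.
Insert 465: h=10, h2=10, slot 10 occupied → index 7.
Insert 487: h=6, slot 6 empty → index 6.
Insert 517: h=10, h2=2, slot 10 occupied → index 12.
Insert 569: h=10, h2=6, slot 10 occupied → index 3.
Insert 475: h=7, h2=8, slot 7 occupied → index 2.
Table: [-, -, 475, 569, -, -, 487, 465, -, 763, 439, 713, 517]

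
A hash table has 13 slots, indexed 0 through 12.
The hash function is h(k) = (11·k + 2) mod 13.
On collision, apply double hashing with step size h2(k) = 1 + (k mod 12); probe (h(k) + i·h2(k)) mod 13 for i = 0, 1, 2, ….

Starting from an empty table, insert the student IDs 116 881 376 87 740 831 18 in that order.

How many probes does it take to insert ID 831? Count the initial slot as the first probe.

116: h=4 → slot 4
881: h=8 → slot 8
376: h=4, h2=5, probe 4,9 → slot 9
87: h=10 → slot 10
740: h=4, h2=9, probe 4,0 → slot 0
831: h=4, h2=4, probe 4,8,12 → slot 12
18: h=5 → slot 5
Table: [740, -, -, -, 116, 18, -, -, 881, 376, 87, -, 831]

3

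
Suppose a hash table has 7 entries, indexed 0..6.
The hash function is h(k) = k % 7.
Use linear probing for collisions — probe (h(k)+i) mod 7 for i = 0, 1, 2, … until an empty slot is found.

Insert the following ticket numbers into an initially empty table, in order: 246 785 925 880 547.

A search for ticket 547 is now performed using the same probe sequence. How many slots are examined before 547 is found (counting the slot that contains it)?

246 hashes to 1; slot 1 is free => place at 1.
785 hashes to 1; 1 taken => place at 2.
925 hashes to 1; 1,2 taken => place at 3.
880 hashes to 5; slot 5 is free => place at 5.
547 hashes to 1; 1,2,3 taken => place at 4.
Table: [-, 246, 785, 925, 547, 880, -]
Lookup 547: h=1, probe 1,2,3,4 → found at 4.

4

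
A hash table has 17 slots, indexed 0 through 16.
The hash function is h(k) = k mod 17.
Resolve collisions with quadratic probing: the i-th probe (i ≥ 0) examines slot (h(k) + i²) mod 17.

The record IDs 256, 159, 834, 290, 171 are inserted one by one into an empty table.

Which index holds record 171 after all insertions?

10

256 hashes to 1; slot 1 is free -> place at 1.
159 hashes to 6; slot 6 is free -> place at 6.
834 hashes to 1; 1 taken -> place at 2.
290 hashes to 1; 1,2 taken -> place at 5.
171 hashes to 1; 1,2,5 taken -> place at 10.
Table: [., 256, 834, ., ., 290, 159, ., ., ., 171, ., ., ., ., ., .]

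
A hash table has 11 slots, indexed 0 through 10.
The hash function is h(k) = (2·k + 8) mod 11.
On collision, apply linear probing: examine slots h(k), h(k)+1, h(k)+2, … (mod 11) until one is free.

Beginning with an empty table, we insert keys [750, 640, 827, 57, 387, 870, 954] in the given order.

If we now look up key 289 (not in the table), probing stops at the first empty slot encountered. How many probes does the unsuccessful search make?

5

Insert 750: h=1, slot 1 empty => index 1.
Insert 640: h=1, slot 1 occupied => index 2.
Insert 827: h=1, slots 1,2 occupied => index 3.
Insert 57: h=1, slots 1,2,3 occupied => index 4.
Insert 387: h=1, slots 1,2,3,4 occupied => index 5.
Insert 870: h=10, slot 10 empty => index 10.
Insert 954: h=2, slots 2,3,4,5 occupied => index 6.
Table: [_, 750, 640, 827, 57, 387, 954, _, _, _, 870]
Lookup 289: h=3, probe 3,4,5,6,7 → slot 7 empty, not found.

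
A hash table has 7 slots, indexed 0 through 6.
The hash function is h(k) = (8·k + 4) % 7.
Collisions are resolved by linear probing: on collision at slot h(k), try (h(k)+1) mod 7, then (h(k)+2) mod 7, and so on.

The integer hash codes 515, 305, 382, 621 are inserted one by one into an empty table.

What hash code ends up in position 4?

515 hashes to 1; slot 1 is free => place at 1.
305 hashes to 1; 1 taken => place at 2.
382 hashes to 1; 1,2 taken => place at 3.
621 hashes to 2; 2,3 taken => place at 4.
Table: [., 515, 305, 382, 621, ., .]

621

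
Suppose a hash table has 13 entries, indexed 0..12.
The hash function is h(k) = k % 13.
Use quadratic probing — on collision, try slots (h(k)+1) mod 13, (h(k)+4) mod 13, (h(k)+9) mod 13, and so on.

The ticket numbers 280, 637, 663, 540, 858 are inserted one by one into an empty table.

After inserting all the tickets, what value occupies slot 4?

280: h=7 => slot 7
637: h=0 => slot 0
663: h=0, probe 0,1 => slot 1
540: h=7, probe 7,8 => slot 8
858: h=0, probe 0,1,4 => slot 4
Table: [637, 663, —, —, 858, —, —, 280, 540, —, —, —, —]

858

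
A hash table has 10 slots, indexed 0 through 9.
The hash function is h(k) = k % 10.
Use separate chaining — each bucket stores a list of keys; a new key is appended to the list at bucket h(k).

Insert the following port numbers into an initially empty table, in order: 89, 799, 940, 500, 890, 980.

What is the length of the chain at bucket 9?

2

Insert 89: h=9, bucket 9 empty -> new chain.
Insert 799: h=9, bucket 9 nonempty -> append to chain.
Insert 940: h=0, bucket 0 empty -> new chain.
Insert 500: h=0, bucket 0 nonempty -> append to chain.
Insert 890: h=0, bucket 0 nonempty -> append to chain.
Insert 980: h=0, bucket 0 nonempty -> append to chain.
Final buckets:
0: 940 -> 500 -> 890 -> 980
1: .
2: .
3: .
4: .
5: .
6: .
7: .
8: .
9: 89 -> 799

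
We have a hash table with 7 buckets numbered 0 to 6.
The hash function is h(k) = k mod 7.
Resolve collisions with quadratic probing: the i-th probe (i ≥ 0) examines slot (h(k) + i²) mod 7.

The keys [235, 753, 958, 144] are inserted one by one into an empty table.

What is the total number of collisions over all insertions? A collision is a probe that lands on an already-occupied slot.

3

235 hashes to 4; slot 4 is free → place at 4.
753 hashes to 4; 4 taken → place at 5.
958 hashes to 6; slot 6 is free → place at 6.
144 hashes to 4; 4,5 taken → place at 1.
Table: [_, 144, _, _, 235, 753, 958]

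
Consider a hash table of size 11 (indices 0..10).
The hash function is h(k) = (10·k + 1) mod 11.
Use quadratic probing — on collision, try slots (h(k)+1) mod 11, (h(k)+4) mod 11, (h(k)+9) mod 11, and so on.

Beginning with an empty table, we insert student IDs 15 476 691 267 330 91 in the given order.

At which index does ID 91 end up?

2

15: h=8 -> slot 8
476: h=9 -> slot 9
691: h=3 -> slot 3
267: h=9, probe 9,10 -> slot 10
330: h=1 -> slot 1
91: h=9, probe 9,10,2 -> slot 2
Table: [_, 330, 91, 691, _, _, _, _, 15, 476, 267]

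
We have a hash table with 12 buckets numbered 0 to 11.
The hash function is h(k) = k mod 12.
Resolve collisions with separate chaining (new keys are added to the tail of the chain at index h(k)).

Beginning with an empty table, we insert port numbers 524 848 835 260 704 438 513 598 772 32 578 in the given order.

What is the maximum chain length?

5

Insert 524: h=8, bucket 8 empty -> new chain.
Insert 848: h=8, bucket 8 nonempty -> append to chain.
Insert 835: h=7, bucket 7 empty -> new chain.
Insert 260: h=8, bucket 8 nonempty -> append to chain.
Insert 704: h=8, bucket 8 nonempty -> append to chain.
Insert 438: h=6, bucket 6 empty -> new chain.
Insert 513: h=9, bucket 9 empty -> new chain.
Insert 598: h=10, bucket 10 empty -> new chain.
Insert 772: h=4, bucket 4 empty -> new chain.
Insert 32: h=8, bucket 8 nonempty -> append to chain.
Insert 578: h=2, bucket 2 empty -> new chain.
Final buckets:
0: -
1: -
2: 578
3: -
4: 772
5: -
6: 438
7: 835
8: 524 -> 848 -> 260 -> 704 -> 32
9: 513
10: 598
11: -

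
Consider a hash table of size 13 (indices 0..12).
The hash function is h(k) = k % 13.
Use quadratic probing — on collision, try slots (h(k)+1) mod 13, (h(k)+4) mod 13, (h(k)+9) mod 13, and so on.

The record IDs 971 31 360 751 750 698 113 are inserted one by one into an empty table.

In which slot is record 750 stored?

0

971: h=9 -> slot 9
31: h=5 -> slot 5
360: h=9, probe 9,10 -> slot 10
751: h=10, probe 10,11 -> slot 11
750: h=9, probe 9,10,0 -> slot 0
698: h=9, probe 9,10,0,5,12 -> slot 12
113: h=9, probe 9,10,0,5,12,8 -> slot 8
Table: [750, _, _, _, _, 31, _, _, 113, 971, 360, 751, 698]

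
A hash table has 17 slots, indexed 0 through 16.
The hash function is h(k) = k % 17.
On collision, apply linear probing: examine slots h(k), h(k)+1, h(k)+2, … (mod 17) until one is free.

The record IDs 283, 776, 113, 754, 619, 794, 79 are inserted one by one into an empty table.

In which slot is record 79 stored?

15

283: h=11 → slot 11
776: h=11, probe 11,12 → slot 12
113: h=11, probe 11,12,13 → slot 13
754: h=6 → slot 6
619: h=7 → slot 7
794: h=12, probe 12,13,14 → slot 14
79: h=11, probe 11,12,13,14,15 → slot 15
Table: [_, _, _, _, _, _, 754, 619, _, _, _, 283, 776, 113, 794, 79, _]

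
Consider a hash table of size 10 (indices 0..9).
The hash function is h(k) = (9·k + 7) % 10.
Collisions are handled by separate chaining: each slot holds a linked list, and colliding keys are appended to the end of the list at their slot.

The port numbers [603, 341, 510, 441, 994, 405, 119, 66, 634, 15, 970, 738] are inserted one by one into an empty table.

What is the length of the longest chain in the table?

Insert 603: h=4, bucket 4 empty → new chain.
Insert 341: h=6, bucket 6 empty → new chain.
Insert 510: h=7, bucket 7 empty → new chain.
Insert 441: h=6, bucket 6 nonempty → append to chain.
Insert 994: h=3, bucket 3 empty → new chain.
Insert 405: h=2, bucket 2 empty → new chain.
Insert 119: h=8, bucket 8 empty → new chain.
Insert 66: h=1, bucket 1 empty → new chain.
Insert 634: h=3, bucket 3 nonempty → append to chain.
Insert 15: h=2, bucket 2 nonempty → append to chain.
Insert 970: h=7, bucket 7 nonempty → append to chain.
Insert 738: h=9, bucket 9 empty → new chain.
Final buckets:
0: —
1: 66
2: 405 -> 15
3: 994 -> 634
4: 603
5: —
6: 341 -> 441
7: 510 -> 970
8: 119
9: 738

2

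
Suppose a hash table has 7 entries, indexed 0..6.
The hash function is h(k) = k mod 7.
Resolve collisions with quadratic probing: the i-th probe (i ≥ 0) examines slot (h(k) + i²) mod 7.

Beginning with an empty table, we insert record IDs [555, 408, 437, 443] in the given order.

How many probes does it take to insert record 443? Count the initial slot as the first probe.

555 hashes to 2; slot 2 is free -> place at 2.
408 hashes to 2; 2 taken -> place at 3.
437 hashes to 3; 3 taken -> place at 4.
443 hashes to 2; 2,3 taken -> place at 6.
Table: [_, _, 555, 408, 437, _, 443]

3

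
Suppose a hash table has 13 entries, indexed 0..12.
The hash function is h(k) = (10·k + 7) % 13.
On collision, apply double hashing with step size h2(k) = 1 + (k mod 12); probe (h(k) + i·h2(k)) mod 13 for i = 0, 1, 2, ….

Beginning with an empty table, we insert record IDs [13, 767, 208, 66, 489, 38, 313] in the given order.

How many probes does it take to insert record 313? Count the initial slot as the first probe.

13: h=7 → slot 7
767: h=7, h2=12, probe 7,6 → slot 6
208: h=7, h2=5, probe 7,12 → slot 12
66: h=4 → slot 4
489: h=9 → slot 9
38: h=10 → slot 10
313: h=4, h2=2, probe 4,6,8 → slot 8
Table: [—, —, —, —, 66, —, 767, 13, 313, 489, 38, —, 208]

3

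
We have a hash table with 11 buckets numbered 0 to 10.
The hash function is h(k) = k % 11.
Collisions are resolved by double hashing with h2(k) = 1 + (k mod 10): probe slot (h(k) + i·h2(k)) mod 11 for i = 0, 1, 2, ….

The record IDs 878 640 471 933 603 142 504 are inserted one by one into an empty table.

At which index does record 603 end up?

Insert 878: h=9, slot 9 empty → index 9.
Insert 640: h=2, slot 2 empty → index 2.
Insert 471: h=9, h2=2, slot 9 occupied → index 0.
Insert 933: h=9, h2=4, slots 9,2 occupied → index 6.
Insert 603: h=9, h2=4, slots 9,2,6 occupied → index 10.
Insert 142: h=10, h2=3, slots 10,2 occupied → index 5.
Insert 504: h=9, h2=5, slot 9 occupied → index 3.
Table: [471, ∅, 640, 504, ∅, 142, 933, ∅, ∅, 878, 603]

10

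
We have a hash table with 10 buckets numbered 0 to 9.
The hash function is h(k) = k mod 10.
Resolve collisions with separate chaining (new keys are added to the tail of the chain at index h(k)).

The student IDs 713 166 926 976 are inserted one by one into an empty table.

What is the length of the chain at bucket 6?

3

Insert 713: h=3, bucket 3 empty -> new chain.
Insert 166: h=6, bucket 6 empty -> new chain.
Insert 926: h=6, bucket 6 nonempty -> append to chain.
Insert 976: h=6, bucket 6 nonempty -> append to chain.
Final buckets:
0: ∅
1: ∅
2: ∅
3: 713
4: ∅
5: ∅
6: 166 -> 926 -> 976
7: ∅
8: ∅
9: ∅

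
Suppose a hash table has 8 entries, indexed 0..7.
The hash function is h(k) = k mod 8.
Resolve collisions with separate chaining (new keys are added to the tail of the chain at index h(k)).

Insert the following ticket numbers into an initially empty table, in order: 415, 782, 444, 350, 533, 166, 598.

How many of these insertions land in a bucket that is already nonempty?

3

415 → bucket 7
782 → bucket 6
444 → bucket 4
350 → bucket 6 (collision)
533 → bucket 5
166 → bucket 6 (collision)
598 → bucket 6 (collision)
Final buckets:
0: _
1: _
2: _
3: _
4: 444
5: 533
6: 782 -> 350 -> 166 -> 598
7: 415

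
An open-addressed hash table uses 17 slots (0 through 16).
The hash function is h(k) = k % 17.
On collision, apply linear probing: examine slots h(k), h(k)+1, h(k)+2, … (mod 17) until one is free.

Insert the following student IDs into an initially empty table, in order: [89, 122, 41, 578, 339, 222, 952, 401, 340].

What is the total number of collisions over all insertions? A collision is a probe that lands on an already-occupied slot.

7

89 hashes to 4; slot 4 is free → place at 4.
122 hashes to 3; slot 3 is free → place at 3.
41 hashes to 7; slot 7 is free → place at 7.
578 hashes to 0; slot 0 is free → place at 0.
339 hashes to 16; slot 16 is free → place at 16.
222 hashes to 1; slot 1 is free → place at 1.
952 hashes to 0; 0,1 taken → place at 2.
401 hashes to 10; slot 10 is free → place at 10.
340 hashes to 0; 0,1,2,3,4 taken → place at 5.
Table: [578, 222, 952, 122, 89, 340, _, 41, _, _, 401, _, _, _, _, _, 339]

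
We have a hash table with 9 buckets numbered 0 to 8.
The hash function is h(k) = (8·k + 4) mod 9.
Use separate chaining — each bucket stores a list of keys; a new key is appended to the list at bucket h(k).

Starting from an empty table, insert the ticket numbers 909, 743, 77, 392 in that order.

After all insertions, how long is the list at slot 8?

909 -> bucket 4
743 -> bucket 8
77 -> bucket 8 (collision)
392 -> bucket 8 (collision)
Final buckets:
0: ∅
1: ∅
2: ∅
3: ∅
4: 909
5: ∅
6: ∅
7: ∅
8: 743 -> 77 -> 392

3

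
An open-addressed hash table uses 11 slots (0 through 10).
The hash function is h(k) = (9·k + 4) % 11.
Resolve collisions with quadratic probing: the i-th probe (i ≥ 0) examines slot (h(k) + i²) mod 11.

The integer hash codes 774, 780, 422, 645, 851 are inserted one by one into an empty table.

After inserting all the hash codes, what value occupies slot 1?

645

774 hashes to 7; slot 7 is free → place at 7.
780 hashes to 6; slot 6 is free → place at 6.
422 hashes to 7; 7 taken → place at 8.
645 hashes to 1; slot 1 is free → place at 1.
851 hashes to 7; 7,8 taken → place at 0.
Table: [851, 645, ∅, ∅, ∅, ∅, 780, 774, 422, ∅, ∅]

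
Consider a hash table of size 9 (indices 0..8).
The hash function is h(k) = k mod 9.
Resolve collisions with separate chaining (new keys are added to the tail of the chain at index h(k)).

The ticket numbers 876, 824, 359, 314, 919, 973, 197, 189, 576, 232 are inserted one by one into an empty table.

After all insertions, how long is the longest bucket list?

3

876 -> bucket 3
824 -> bucket 5
359 -> bucket 8
314 -> bucket 8 (collision)
919 -> bucket 1
973 -> bucket 1 (collision)
197 -> bucket 8 (collision)
189 -> bucket 0
576 -> bucket 0 (collision)
232 -> bucket 7
Final buckets:
0: 189 -> 576
1: 919 -> 973
2: —
3: 876
4: —
5: 824
6: —
7: 232
8: 359 -> 314 -> 197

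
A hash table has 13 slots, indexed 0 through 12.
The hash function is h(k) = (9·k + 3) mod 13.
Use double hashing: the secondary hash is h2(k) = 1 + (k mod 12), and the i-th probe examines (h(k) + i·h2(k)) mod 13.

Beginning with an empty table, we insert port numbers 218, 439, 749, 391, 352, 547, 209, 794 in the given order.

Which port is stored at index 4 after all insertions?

218 hashes to 2; slot 2 is free -> place at 2.
439 hashes to 2, h2=8; 2 taken -> place at 10.
749 hashes to 10, h2=6; 10 taken -> place at 3.
391 hashes to 12; slot 12 is free -> place at 12.
352 hashes to 12, h2=5; 12 taken -> place at 4.
547 hashes to 12, h2=8; 12 taken -> place at 7.
209 hashes to 12, h2=6; 12 taken -> place at 5.
794 hashes to 12, h2=3; 12,2,5 taken -> place at 8.
Table: [-, -, 218, 749, 352, 209, -, 547, 794, -, 439, -, 391]

352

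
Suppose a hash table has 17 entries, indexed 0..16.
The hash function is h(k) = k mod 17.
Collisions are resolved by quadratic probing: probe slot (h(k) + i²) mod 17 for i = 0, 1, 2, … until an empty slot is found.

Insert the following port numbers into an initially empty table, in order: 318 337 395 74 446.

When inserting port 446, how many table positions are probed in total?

Insert 318: h=12, slot 12 empty -> index 12.
Insert 337: h=14, slot 14 empty -> index 14.
Insert 395: h=4, slot 4 empty -> index 4.
Insert 74: h=6, slot 6 empty -> index 6.
Insert 446: h=4, slot 4 occupied -> index 5.
Table: [∅, ∅, ∅, ∅, 395, 446, 74, ∅, ∅, ∅, ∅, ∅, 318, ∅, 337, ∅, ∅]

2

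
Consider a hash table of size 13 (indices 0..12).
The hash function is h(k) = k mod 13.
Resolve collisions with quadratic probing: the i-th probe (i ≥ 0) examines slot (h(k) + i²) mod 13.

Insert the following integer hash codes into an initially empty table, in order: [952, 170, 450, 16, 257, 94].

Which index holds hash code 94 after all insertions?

952 hashes to 3; slot 3 is free => place at 3.
170 hashes to 1; slot 1 is free => place at 1.
450 hashes to 8; slot 8 is free => place at 8.
16 hashes to 3; 3 taken => place at 4.
257 hashes to 10; slot 10 is free => place at 10.
94 hashes to 3; 3,4 taken => place at 7.
Table: [_, 170, _, 952, 16, _, _, 94, 450, _, 257, _, _]

7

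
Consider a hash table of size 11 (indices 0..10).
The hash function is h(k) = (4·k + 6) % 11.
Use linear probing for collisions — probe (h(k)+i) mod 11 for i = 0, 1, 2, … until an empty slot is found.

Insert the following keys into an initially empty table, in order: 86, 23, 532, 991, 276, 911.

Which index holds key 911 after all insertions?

86 hashes to 9; slot 9 is free → place at 9.
23 hashes to 10; slot 10 is free → place at 10.
532 hashes to 0; slot 0 is free → place at 0.
991 hashes to 10; 10,0 taken → place at 1.
276 hashes to 10; 10,0,1 taken → place at 2.
911 hashes to 9; 9,10,0,1,2 taken → place at 3.
Table: [532, 991, 276, 911, ., ., ., ., ., 86, 23]

3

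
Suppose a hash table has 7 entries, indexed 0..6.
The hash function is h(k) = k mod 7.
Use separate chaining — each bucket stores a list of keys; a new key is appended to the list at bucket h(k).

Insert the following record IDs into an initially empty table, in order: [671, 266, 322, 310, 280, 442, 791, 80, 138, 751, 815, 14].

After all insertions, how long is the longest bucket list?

671 -> bucket 6
266 -> bucket 0
322 -> bucket 0 (collision)
310 -> bucket 2
280 -> bucket 0 (collision)
442 -> bucket 1
791 -> bucket 0 (collision)
80 -> bucket 3
138 -> bucket 5
751 -> bucket 2 (collision)
815 -> bucket 3 (collision)
14 -> bucket 0 (collision)
Final buckets:
0: 266 -> 322 -> 280 -> 791 -> 14
1: 442
2: 310 -> 751
3: 80 -> 815
4: .
5: 138
6: 671

5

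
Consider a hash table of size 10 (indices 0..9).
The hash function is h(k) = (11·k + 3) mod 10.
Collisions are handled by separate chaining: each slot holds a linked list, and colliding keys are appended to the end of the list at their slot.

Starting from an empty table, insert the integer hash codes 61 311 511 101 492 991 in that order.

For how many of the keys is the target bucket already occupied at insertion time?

4

61 -> bucket 4
311 -> bucket 4 (collision)
511 -> bucket 4 (collision)
101 -> bucket 4 (collision)
492 -> bucket 5
991 -> bucket 4 (collision)
Final buckets:
0: —
1: —
2: —
3: —
4: 61 -> 311 -> 511 -> 101 -> 991
5: 492
6: —
7: —
8: —
9: —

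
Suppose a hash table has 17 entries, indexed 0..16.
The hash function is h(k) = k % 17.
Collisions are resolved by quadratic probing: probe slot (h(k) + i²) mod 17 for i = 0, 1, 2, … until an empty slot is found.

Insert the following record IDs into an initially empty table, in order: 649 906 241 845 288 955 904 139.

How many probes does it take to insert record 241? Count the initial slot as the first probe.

Insert 649: h=3, slot 3 empty → index 3.
Insert 906: h=5, slot 5 empty → index 5.
Insert 241: h=3, slot 3 occupied → index 4.
Insert 845: h=12, slot 12 empty → index 12.
Insert 288: h=16, slot 16 empty → index 16.
Insert 955: h=3, slots 3,4 occupied → index 7.
Insert 904: h=3, slots 3,4,7,12 occupied → index 2.
Insert 139: h=3, slots 3,4,7,12,2 occupied → index 11.
Table: [-, -, 904, 649, 241, 906, -, 955, -, -, -, 139, 845, -, -, -, 288]

2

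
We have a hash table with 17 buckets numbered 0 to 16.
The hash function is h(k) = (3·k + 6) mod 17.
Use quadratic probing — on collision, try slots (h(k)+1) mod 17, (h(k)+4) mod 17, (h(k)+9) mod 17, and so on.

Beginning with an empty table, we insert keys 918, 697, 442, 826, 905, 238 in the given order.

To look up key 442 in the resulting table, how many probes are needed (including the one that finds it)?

3

Insert 918: h=6, slot 6 empty => index 6.
Insert 697: h=6, slot 6 occupied => index 7.
Insert 442: h=6, slots 6,7 occupied => index 10.
Insert 826: h=2, slot 2 empty => index 2.
Insert 905: h=1, slot 1 empty => index 1.
Insert 238: h=6, slots 6,7,10 occupied => index 15.
Table: [., 905, 826, ., ., ., 918, 697, ., ., 442, ., ., ., ., 238, .]
Lookup 442: h=6, probe 6,7,10 → found at 10.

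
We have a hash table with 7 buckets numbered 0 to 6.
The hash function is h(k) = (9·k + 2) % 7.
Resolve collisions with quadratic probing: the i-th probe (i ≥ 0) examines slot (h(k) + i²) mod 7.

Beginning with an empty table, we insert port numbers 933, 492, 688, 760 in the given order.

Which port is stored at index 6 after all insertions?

Insert 933: h=6, slot 6 empty => index 6.
Insert 492: h=6, slot 6 occupied => index 0.
Insert 688: h=6, slots 6,0 occupied => index 3.
Insert 760: h=3, slot 3 occupied => index 4.
Table: [492, ., ., 688, 760, ., 933]

933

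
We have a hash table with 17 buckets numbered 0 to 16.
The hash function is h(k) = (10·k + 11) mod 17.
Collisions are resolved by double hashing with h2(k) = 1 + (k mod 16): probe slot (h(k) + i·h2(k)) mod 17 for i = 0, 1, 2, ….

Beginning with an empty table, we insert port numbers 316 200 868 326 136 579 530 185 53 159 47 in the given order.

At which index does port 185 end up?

316 hashes to 9; slot 9 is free -> place at 9.
200 hashes to 5; slot 5 is free -> place at 5.
868 hashes to 4; slot 4 is free -> place at 4.
326 hashes to 7; slot 7 is free -> place at 7.
136 hashes to 11; slot 11 is free -> place at 11.
579 hashes to 4, h2=4; 4 taken -> place at 8.
530 hashes to 7, h2=3; 7 taken -> place at 10.
185 hashes to 8, h2=10; 8 taken -> place at 1.
53 hashes to 14; slot 14 is free -> place at 14.
159 hashes to 3; slot 3 is free -> place at 3.
47 hashes to 5, h2=16; 5,4,3 taken -> place at 2.
Table: [—, 185, 47, 159, 868, 200, —, 326, 579, 316, 530, 136, —, —, 53, —, —]

1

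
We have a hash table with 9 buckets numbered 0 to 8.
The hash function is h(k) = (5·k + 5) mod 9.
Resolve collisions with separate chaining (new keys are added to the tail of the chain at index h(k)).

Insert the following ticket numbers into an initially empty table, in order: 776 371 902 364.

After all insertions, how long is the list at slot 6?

3

776 → bucket 6
371 → bucket 6 (collision)
902 → bucket 6 (collision)
364 → bucket 7
Final buckets:
0: ∅
1: ∅
2: ∅
3: ∅
4: ∅
5: ∅
6: 776 -> 371 -> 902
7: 364
8: ∅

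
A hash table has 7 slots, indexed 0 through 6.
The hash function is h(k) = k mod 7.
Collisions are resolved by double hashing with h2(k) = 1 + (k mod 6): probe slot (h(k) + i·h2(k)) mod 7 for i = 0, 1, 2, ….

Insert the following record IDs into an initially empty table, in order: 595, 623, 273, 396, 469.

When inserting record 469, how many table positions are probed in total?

Insert 595: h=0, slot 0 empty => index 0.
Insert 623: h=0, h2=6, slot 0 occupied => index 6.
Insert 273: h=0, h2=4, slot 0 occupied => index 4.
Insert 396: h=4, h2=1, slot 4 occupied => index 5.
Insert 469: h=0, h2=2, slot 0 occupied => index 2.
Table: [595, -, 469, -, 273, 396, 623]

2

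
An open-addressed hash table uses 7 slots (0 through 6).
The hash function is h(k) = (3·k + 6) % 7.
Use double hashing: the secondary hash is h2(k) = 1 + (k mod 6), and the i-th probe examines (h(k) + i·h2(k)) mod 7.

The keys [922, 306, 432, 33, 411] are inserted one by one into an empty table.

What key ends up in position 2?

922 hashes to 0; slot 0 is free -> place at 0.
306 hashes to 0, h2=1; 0 taken -> place at 1.
432 hashes to 0, h2=1; 0,1 taken -> place at 2.
33 hashes to 0, h2=4; 0 taken -> place at 4.
411 hashes to 0, h2=4; 0,4,1 taken -> place at 5.
Table: [922, 306, 432, ., 33, 411, .]

432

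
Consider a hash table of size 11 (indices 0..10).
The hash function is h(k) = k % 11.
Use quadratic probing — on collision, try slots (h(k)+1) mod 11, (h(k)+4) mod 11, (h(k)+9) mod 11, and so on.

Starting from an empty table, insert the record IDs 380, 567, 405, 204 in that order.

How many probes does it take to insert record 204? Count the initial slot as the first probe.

380 hashes to 6; slot 6 is free -> place at 6.
567 hashes to 6; 6 taken -> place at 7.
405 hashes to 9; slot 9 is free -> place at 9.
204 hashes to 6; 6,7 taken -> place at 10.
Table: [., ., ., ., ., ., 380, 567, ., 405, 204]

3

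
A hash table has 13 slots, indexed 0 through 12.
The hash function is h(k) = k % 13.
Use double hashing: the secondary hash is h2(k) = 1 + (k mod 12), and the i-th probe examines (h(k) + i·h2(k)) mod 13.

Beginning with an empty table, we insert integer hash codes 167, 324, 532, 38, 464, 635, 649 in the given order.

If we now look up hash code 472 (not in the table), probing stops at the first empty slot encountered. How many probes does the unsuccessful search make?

4

167 hashes to 11; slot 11 is free → place at 11.
324 hashes to 12; slot 12 is free → place at 12.
532 hashes to 12, h2=5; 12 taken → place at 4.
38 hashes to 12, h2=3; 12 taken → place at 2.
464 hashes to 9; slot 9 is free → place at 9.
635 hashes to 11, h2=12; 11 taken → place at 10.
649 hashes to 12, h2=2; 12 taken → place at 1.
Table: [—, 649, 38, —, 532, —, —, —, —, 464, 635, 167, 324]
Lookup 472: h=4, h2=5, probe 4,9,1,6 → slot 6 empty, not found.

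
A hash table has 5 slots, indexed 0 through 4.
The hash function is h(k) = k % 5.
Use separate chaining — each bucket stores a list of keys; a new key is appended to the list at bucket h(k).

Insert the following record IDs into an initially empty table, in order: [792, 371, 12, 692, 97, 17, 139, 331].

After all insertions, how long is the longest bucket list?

5

Insert 792: h=2, bucket 2 empty -> new chain.
Insert 371: h=1, bucket 1 empty -> new chain.
Insert 12: h=2, bucket 2 nonempty -> append to chain.
Insert 692: h=2, bucket 2 nonempty -> append to chain.
Insert 97: h=2, bucket 2 nonempty -> append to chain.
Insert 17: h=2, bucket 2 nonempty -> append to chain.
Insert 139: h=4, bucket 4 empty -> new chain.
Insert 331: h=1, bucket 1 nonempty -> append to chain.
Final buckets:
0: .
1: 371 -> 331
2: 792 -> 12 -> 692 -> 97 -> 17
3: .
4: 139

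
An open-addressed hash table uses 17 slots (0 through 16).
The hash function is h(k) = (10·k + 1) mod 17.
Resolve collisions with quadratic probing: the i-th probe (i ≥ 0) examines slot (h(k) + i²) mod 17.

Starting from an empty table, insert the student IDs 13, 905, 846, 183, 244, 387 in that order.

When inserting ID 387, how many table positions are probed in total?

13 hashes to 12; slot 12 is free → place at 12.
905 hashes to 7; slot 7 is free → place at 7.
846 hashes to 12; 12 taken → place at 13.
183 hashes to 12; 12,13 taken → place at 16.
244 hashes to 10; slot 10 is free → place at 10.
387 hashes to 12; 12,13,16 taken → place at 4.
Table: [∅, ∅, ∅, ∅, 387, ∅, ∅, 905, ∅, ∅, 244, ∅, 13, 846, ∅, ∅, 183]

4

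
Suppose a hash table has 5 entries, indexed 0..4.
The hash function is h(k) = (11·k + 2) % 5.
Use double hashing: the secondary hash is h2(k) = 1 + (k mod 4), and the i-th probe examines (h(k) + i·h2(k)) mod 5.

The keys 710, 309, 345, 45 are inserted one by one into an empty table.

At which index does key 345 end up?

Insert 710: h=2, slot 2 empty → index 2.
Insert 309: h=1, slot 1 empty → index 1.
Insert 345: h=2, h2=2, slot 2 occupied → index 4.
Insert 45: h=2, h2=2, slots 2,4,1 occupied → index 3.
Table: [∅, 309, 710, 45, 345]

4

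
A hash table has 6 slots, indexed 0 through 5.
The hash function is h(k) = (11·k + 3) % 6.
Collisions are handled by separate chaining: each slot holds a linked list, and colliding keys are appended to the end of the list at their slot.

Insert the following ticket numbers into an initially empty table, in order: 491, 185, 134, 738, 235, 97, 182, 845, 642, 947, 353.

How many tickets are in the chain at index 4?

Insert 491: h=4, bucket 4 empty → new chain.
Insert 185: h=4, bucket 4 nonempty → append to chain.
Insert 134: h=1, bucket 1 empty → new chain.
Insert 738: h=3, bucket 3 empty → new chain.
Insert 235: h=2, bucket 2 empty → new chain.
Insert 97: h=2, bucket 2 nonempty → append to chain.
Insert 182: h=1, bucket 1 nonempty → append to chain.
Insert 845: h=4, bucket 4 nonempty → append to chain.
Insert 642: h=3, bucket 3 nonempty → append to chain.
Insert 947: h=4, bucket 4 nonempty → append to chain.
Insert 353: h=4, bucket 4 nonempty → append to chain.
Final buckets:
0: -
1: 134 -> 182
2: 235 -> 97
3: 738 -> 642
4: 491 -> 185 -> 845 -> 947 -> 353
5: -

5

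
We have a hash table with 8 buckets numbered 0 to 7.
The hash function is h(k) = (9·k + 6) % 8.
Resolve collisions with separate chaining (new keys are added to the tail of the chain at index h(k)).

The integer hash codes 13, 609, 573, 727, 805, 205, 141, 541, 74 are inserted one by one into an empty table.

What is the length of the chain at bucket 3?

13 -> bucket 3
609 -> bucket 7
573 -> bucket 3 (collision)
727 -> bucket 5
805 -> bucket 3 (collision)
205 -> bucket 3 (collision)
141 -> bucket 3 (collision)
541 -> bucket 3 (collision)
74 -> bucket 0
Final buckets:
0: 74
1: .
2: .
3: 13 -> 573 -> 805 -> 205 -> 141 -> 541
4: .
5: 727
6: .
7: 609

6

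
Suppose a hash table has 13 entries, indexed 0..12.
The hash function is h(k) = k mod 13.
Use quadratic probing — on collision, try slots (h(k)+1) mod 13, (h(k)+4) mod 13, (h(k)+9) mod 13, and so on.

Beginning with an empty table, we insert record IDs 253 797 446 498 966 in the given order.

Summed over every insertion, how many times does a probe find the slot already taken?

6

253 hashes to 6; slot 6 is free => place at 6.
797 hashes to 4; slot 4 is free => place at 4.
446 hashes to 4; 4 taken => place at 5.
498 hashes to 4; 4,5 taken => place at 8.
966 hashes to 4; 4,5,8 taken => place at 0.
Table: [966, ., ., ., 797, 446, 253, ., 498, ., ., ., .]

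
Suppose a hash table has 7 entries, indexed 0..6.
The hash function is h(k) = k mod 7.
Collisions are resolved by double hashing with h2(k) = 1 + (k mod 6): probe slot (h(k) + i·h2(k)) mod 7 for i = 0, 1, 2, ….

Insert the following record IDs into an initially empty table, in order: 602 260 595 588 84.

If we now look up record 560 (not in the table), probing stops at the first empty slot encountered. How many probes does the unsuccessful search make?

3

602: h=0 => slot 0
260: h=1 => slot 1
595: h=0, h2=2, probe 0,2 => slot 2
588: h=0, h2=1, probe 0,1,2,3 => slot 3
84: h=0, h2=1, probe 0,1,2,3,4 => slot 4
Table: [602, 260, 595, 588, 84, ∅, ∅]
Lookup 560: h=0, h2=3, probe 0,3,6 → slot 6 empty, not found.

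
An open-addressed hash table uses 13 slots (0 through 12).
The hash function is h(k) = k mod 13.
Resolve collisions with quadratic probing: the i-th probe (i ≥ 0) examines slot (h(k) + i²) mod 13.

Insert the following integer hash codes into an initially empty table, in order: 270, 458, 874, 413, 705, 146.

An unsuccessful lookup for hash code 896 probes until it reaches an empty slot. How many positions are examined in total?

2

270 hashes to 10; slot 10 is free -> place at 10.
458 hashes to 3; slot 3 is free -> place at 3.
874 hashes to 3; 3 taken -> place at 4.
413 hashes to 10; 10 taken -> place at 11.
705 hashes to 3; 3,4 taken -> place at 7.
146 hashes to 3; 3,4,7 taken -> place at 12.
Table: [-, -, -, 458, 874, -, -, 705, -, -, 270, 413, 146]
Lookup 896: h=12, probe 12,0 → slot 0 empty, not found.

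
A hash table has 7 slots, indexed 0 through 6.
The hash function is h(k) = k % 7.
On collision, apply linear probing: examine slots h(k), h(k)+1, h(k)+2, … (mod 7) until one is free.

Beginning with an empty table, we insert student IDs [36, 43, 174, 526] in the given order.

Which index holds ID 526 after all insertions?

3

Insert 36: h=1, slot 1 empty -> index 1.
Insert 43: h=1, slot 1 occupied -> index 2.
Insert 174: h=6, slot 6 empty -> index 6.
Insert 526: h=1, slots 1,2 occupied -> index 3.
Table: [∅, 36, 43, 526, ∅, ∅, 174]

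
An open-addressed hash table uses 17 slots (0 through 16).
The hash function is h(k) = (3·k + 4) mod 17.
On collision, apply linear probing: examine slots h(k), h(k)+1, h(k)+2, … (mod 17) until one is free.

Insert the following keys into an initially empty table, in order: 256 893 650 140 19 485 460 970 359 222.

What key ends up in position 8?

460

Insert 256: h=7, slot 7 empty → index 7.
Insert 893: h=14, slot 14 empty → index 14.
Insert 650: h=16, slot 16 empty → index 16.
Insert 140: h=16, slot 16 occupied → index 0.
Insert 19: h=10, slot 10 empty → index 10.
Insert 485: h=14, slot 14 occupied → index 15.
Insert 460: h=7, slot 7 occupied → index 8.
Insert 970: h=7, slots 7,8 occupied → index 9.
Insert 359: h=10, slot 10 occupied → index 11.
Insert 222: h=7, slots 7,8,9,10,11 occupied → index 12.
Table: [140, _, _, _, _, _, _, 256, 460, 970, 19, 359, 222, _, 893, 485, 650]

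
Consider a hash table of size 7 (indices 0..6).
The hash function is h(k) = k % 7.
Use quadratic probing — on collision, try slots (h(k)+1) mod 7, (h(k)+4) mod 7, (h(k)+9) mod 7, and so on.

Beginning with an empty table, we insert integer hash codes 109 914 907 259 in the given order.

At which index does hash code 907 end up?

1

Insert 109: h=4, slot 4 empty -> index 4.
Insert 914: h=4, slot 4 occupied -> index 5.
Insert 907: h=4, slots 4,5 occupied -> index 1.
Insert 259: h=0, slot 0 empty -> index 0.
Table: [259, 907, -, -, 109, 914, -]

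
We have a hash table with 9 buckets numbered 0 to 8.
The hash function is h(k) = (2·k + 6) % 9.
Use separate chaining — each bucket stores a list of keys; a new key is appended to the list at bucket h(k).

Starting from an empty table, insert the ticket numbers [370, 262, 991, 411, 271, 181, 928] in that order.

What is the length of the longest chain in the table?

370 -> bucket 8
262 -> bucket 8 (collision)
991 -> bucket 8 (collision)
411 -> bucket 0
271 -> bucket 8 (collision)
181 -> bucket 8 (collision)
928 -> bucket 8 (collision)
Final buckets:
0: 411
1: ∅
2: ∅
3: ∅
4: ∅
5: ∅
6: ∅
7: ∅
8: 370 -> 262 -> 991 -> 271 -> 181 -> 928

6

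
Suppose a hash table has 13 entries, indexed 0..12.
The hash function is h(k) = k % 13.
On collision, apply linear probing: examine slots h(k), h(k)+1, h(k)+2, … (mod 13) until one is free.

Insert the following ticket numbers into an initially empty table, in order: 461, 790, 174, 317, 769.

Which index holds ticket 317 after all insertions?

7

Insert 461: h=6, slot 6 empty -> index 6.
Insert 790: h=10, slot 10 empty -> index 10.
Insert 174: h=5, slot 5 empty -> index 5.
Insert 317: h=5, slots 5,6 occupied -> index 7.
Insert 769: h=2, slot 2 empty -> index 2.
Table: [_, _, 769, _, _, 174, 461, 317, _, _, 790, _, _]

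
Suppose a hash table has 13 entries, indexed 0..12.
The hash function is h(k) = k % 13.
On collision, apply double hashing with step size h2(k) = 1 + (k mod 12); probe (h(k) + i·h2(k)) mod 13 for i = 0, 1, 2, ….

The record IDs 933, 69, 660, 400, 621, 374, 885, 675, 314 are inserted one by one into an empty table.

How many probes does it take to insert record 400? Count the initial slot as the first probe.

933: h=10 → slot 10
69: h=4 → slot 4
660: h=10, h2=1, probe 10,11 → slot 11
400: h=10, h2=5, probe 10,2 → slot 2
621: h=10, h2=10, probe 10,7 → slot 7
374: h=10, h2=3, probe 10,0 → slot 0
885: h=1 → slot 1
675: h=12 → slot 12
314: h=2, h2=3, probe 2,5 → slot 5
Table: [374, 885, 400, —, 69, 314, —, 621, —, —, 933, 660, 675]

2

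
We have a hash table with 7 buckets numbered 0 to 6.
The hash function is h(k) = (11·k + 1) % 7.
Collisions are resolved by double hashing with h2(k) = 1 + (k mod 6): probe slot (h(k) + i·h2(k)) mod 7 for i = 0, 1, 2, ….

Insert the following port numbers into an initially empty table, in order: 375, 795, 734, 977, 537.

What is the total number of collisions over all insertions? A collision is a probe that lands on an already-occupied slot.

4

Insert 375: h=3, slot 3 empty => index 3.
Insert 795: h=3, h2=4, slot 3 occupied => index 0.
Insert 734: h=4, slot 4 empty => index 4.
Insert 977: h=3, h2=6, slot 3 occupied => index 2.
Insert 537: h=0, h2=4, slots 0,4 occupied => index 1.
Table: [795, 537, 977, 375, 734, —, —]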